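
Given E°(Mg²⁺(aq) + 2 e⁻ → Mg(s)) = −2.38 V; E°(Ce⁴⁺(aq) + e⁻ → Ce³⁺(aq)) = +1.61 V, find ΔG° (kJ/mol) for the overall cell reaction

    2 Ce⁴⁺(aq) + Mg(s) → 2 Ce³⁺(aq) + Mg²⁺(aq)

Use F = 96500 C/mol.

−770 kJ/mol

In the reaction as written Ce⁴⁺(aq) is reduced, so the Ce⁴⁺/Ce³⁺ couple is the cathode and Mg²⁺/Mg is the anode.
E°cell = +1.61 − (−2.38) = +3.99 V; balancing electrons gives n = 2.
ΔG° = −nFE°cell = −(2)(96500)(+3.99) J/mol = −770 kJ/mol.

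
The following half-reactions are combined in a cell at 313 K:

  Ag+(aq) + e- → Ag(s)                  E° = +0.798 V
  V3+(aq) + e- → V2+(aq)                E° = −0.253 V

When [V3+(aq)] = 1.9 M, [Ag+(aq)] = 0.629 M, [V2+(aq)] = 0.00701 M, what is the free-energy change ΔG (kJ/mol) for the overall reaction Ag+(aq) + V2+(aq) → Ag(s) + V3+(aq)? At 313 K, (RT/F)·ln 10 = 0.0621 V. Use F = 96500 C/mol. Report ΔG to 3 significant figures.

With Ag⁺/Ag reduced at the cathode, E°cell = +0.798 − (−0.253) = +1.051 V and n = 1.
Q = [V3+(aq)] / ([Ag+(aq)]·[V2+(aq)]) = 431, so log Q = 2.634 and E = +1.051 − (0.0621/1)(2.634) = +0.8874 V.
Then ΔG = −nFE = −1 × 96500 × +0.8874 J/mol = −85.6 kJ/mol.

−85.6 kJ/mol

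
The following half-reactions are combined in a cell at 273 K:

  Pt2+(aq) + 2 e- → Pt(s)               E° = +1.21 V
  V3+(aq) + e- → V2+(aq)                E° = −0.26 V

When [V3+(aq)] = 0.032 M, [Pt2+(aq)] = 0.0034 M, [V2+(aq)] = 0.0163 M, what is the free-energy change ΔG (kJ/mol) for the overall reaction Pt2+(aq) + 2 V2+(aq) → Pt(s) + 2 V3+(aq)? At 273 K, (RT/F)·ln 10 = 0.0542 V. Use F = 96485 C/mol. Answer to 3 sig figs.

−268 kJ/mol

The standard cell potential is +1.21 − (−0.26) = +1.47 V, with n = 2 electrons in the balanced equation.
Q = [V3+(aq)]^2 / ([Pt2+(aq)]·[V2+(aq)]^2) = 1.13×10^3, so log Q = 3.054 and E = +1.47 − (0.0542/2)(3.054) = +1.3872 V.
Then ΔG = −nFE = −2 × 96485 × +1.3872 J/mol = −268 kJ/mol.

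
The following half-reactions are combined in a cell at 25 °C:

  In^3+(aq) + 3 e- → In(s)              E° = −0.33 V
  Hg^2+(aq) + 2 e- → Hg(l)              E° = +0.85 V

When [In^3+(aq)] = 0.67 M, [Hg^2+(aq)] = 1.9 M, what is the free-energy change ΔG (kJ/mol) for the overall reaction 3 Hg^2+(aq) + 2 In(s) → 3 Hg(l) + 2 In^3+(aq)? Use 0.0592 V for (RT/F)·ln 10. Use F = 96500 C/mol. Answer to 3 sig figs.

−690 kJ/mol

The standard cell potential is +0.85 − (−0.33) = +1.18 V, with n = 6 electrons in the balanced equation.
Q = [In^3+(aq)]^2 / [Hg^2+(aq)]^3 = 0.0654, so log Q = −1.184 and E = +1.18 − (0.0592/6)(−1.184) = +1.1917 V.
Then ΔG = −nFE = −6 × 96500 × +1.1917 J/mol = −690 kJ/mol.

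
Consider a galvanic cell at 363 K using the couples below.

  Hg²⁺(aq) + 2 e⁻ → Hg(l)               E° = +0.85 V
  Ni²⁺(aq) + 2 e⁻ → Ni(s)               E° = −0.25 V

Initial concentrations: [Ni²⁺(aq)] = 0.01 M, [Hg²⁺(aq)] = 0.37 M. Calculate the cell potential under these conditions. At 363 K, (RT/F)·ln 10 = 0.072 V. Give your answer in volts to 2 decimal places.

+1.16 V

Hg²⁺/Hg is reduced (cathode, E° = +0.85 V) and Ni²⁺/Ni is oxidized (anode).
E°cell = +0.85 − (−0.25) = +1.10 V, with n = 2 electrons transferred.
The balanced reaction is Hg²⁺(aq) + Ni(s) → Hg(l) + Ni²⁺(aq), so Q = [Ni²⁺(aq)] / [Hg²⁺(aq)] = 0.027 and log Q = −1.568.
By the Nernst equation, E = +1.10 − (0.072/2)·(−1.568) = +1.16 V.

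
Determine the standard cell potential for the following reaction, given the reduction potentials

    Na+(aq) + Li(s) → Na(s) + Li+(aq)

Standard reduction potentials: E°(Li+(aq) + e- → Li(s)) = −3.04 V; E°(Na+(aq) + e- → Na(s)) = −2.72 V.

In the reaction as written, Na+(aq) is reduced (cathode) and Li+(aq) is produced by oxidation at the anode.
E°cell = E°(cathode) − E°(anode) = −2.72 − (−3.04) = +0.32 V.

+0.32 V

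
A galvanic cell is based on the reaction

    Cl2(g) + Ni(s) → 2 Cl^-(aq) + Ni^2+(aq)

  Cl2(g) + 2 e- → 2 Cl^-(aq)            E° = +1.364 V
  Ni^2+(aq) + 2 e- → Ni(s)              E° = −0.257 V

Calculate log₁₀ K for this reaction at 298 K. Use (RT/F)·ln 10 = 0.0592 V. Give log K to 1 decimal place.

log K = 54.8

The Cl₂/Cl⁻ couple is reduced (cathode); E°cell = +1.364 − (−0.257) = +1.621 V with n = 2.
At equilibrium E = 0, so log K = nE°cell / 0.0592 = (2)(+1.621) / 0.0592 = 54.8.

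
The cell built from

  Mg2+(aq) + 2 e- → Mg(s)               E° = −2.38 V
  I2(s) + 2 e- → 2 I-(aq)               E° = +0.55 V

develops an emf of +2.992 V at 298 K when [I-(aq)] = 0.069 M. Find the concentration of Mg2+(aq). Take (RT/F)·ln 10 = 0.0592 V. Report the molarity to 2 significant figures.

1.7 M

The I₂/I⁻ couple has the larger reduction potential, so it is the cathode: E°cell = +0.55 − (−2.38) = +2.93 V and n = 2.
Rearranging E = E° − (0.0592/n)·log Q gives log Q = 2(+2.93 − (+2.992))/0.0592 = −2.095.
For I2(s) + Mg(s) → 2 I-(aq) + Mg2+(aq), the reaction quotient is Q = [I-(aq)]^2·[Mg2+(aq)].
Isolating [Mg2+(aq)] in Q = 10^{−2.095} yields log [Mg2+(aq)] = 0.227, i.e. 1.7 M.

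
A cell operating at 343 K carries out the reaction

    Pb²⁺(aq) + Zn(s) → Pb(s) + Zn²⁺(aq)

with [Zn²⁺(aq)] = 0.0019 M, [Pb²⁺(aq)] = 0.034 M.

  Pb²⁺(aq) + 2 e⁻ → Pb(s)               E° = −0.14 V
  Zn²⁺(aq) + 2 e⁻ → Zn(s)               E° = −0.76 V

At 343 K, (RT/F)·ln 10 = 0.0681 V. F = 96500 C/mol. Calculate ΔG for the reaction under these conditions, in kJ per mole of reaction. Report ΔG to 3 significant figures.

−128 kJ/mol

The standard cell potential is −0.14 − (−0.76) = +0.62 V, with n = 2 electrons in the balanced equation.
Q = [Zn²⁺(aq)] / [Pb²⁺(aq)] = 0.0559, so log Q = −1.253 and E = +0.62 − (0.0681/2)(−1.253) = +0.6627 V.
Finally ΔG = −nFE = −(2)(96500 C/mol)(+0.6627 V) = −128 kJ/mol.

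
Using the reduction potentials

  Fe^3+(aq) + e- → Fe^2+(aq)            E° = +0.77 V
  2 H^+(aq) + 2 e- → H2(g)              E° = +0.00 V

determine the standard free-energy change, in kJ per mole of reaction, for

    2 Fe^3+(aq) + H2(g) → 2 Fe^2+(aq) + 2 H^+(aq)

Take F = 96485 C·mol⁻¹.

−149 kJ/mol

In the reaction as written Fe^3+(aq) is reduced, so the Fe³⁺/Fe²⁺ couple is the cathode and 2H⁺/H₂ is the anode.
E°cell = +0.77 − (+0.00) = +0.77 V; balancing electrons gives n = 2.
ΔG° = −nFE°cell = −(2)(96485)(+0.77) J/mol = −149 kJ/mol.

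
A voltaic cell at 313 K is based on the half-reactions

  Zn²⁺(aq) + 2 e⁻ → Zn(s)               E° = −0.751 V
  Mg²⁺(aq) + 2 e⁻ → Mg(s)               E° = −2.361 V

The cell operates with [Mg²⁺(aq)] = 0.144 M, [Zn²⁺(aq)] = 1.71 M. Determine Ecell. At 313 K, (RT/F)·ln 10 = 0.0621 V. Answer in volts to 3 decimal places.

+1.643 V

Zn²⁺/Zn is reduced (cathode, E° = −0.751 V) and Mg²⁺/Mg is oxidized (anode).
The standard potential is −0.751 − (−2.361) = +1.610 V and the balanced reaction transfers n = 2 electrons.
Balancing gives Zn²⁺(aq) + Mg(s) → Zn(s) + Mg²⁺(aq); hence Q = [Mg²⁺(aq)] / [Zn²⁺(aq)] = 0.0842 (log Q = −1.075).
E = E° − (0.0621/n)·log Q = +1.610 − (0.0621/2)(−1.075) = +1.643 V.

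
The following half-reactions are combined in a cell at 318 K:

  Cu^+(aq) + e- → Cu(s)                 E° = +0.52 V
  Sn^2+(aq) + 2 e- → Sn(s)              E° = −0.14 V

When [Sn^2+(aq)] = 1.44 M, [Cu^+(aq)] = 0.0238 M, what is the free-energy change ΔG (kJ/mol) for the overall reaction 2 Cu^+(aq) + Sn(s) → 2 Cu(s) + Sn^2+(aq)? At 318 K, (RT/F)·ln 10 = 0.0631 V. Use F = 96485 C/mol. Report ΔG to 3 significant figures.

E°cell = +0.52 − (−0.14) = +0.66 V; the balanced reaction transfers n = 2 electrons.
The reaction quotient is [Sn^2+(aq)] / [Cu^+(aq)]^2 = 2.54×10^3; by Nernst, E = +0.66 − (0.0631/2)(3.405) = +0.5526 V.
Then ΔG = −nFE = −2 × 96485 × +0.5526 J/mol = −107 kJ/mol.

−107 kJ/mol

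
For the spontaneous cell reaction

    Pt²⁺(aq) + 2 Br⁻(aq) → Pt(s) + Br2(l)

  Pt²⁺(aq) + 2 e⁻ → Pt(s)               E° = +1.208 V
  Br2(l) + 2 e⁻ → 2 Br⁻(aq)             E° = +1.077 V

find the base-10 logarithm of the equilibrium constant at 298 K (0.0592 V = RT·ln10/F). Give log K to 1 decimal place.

log K = 4.4

The Pt²⁺/Pt couple is reduced (cathode); E°cell = +1.208 − (+1.077) = +0.131 V with n = 2.
At equilibrium E = 0, so log K = nE°cell / 0.0592 = (2)(+0.131) / 0.0592 = 4.4.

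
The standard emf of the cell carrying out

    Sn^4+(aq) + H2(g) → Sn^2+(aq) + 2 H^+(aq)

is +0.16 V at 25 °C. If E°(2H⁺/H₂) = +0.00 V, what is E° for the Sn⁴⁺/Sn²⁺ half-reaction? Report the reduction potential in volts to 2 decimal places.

In the reaction as written the Sn⁴⁺/Sn²⁺ couple is reduced (cathode) and 2H⁺/H₂ is oxidized (anode), so E°cell = E°(Sn⁴⁺/Sn²⁺) − E°(2H⁺/H₂).
E°(Sn⁴⁺/Sn²⁺) = E°cell + E°(anode) = +0.16 + (+0.00) = +0.16 V.

+0.16 V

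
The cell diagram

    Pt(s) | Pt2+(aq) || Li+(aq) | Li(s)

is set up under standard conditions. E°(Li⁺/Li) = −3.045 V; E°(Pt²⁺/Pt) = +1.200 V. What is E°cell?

By convention the left-hand electrode in cell notation is the anode (oxidation) and the right-hand electrode is the cathode (reduction).
E°cell = E°(right) − E°(left) = −3.045 − (+1.200) = −4.245 V.
The negative sign shows that, as written, the cell would require an external voltage to drive the reaction.

−4.245 V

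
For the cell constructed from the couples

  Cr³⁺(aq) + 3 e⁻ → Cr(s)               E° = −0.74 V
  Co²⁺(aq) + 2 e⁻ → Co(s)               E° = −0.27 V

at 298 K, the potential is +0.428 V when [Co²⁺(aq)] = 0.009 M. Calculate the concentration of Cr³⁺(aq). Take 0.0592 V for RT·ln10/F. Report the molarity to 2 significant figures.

0.11 M

Co²⁺/Co is the cathode (higher E°); E°cell = −0.27 − (−0.74) = +0.47 V with n = 6.
Since E = E° − (0.0592/n)·log Q, log Q = n(E° − E)/0.0592 = 4.257.
The balanced reaction is 3 Co²⁺(aq) + 2 Cr(s) → 3 Co(s) + 2 Cr³⁺(aq), so Q = [Cr³⁺(aq)]^2 / [Co²⁺(aq)]^3.
Substituting the known concentrations and solving, log [Cr³⁺(aq)] = −0.940 and [Cr³⁺(aq)] = 0.11 M.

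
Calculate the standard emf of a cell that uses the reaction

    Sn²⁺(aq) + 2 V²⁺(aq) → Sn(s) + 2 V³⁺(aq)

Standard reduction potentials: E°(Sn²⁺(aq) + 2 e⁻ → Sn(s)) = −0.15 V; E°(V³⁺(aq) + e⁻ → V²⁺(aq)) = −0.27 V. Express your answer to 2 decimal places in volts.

+0.12 V

In the reaction as written, Sn²⁺(aq) is reduced (cathode) and V³⁺(aq) is produced by oxidation at the anode.
E°cell = E°(cathode) − E°(anode) = −0.15 − (−0.27) = +0.12 V.
The positive value indicates the reaction is spontaneous as written.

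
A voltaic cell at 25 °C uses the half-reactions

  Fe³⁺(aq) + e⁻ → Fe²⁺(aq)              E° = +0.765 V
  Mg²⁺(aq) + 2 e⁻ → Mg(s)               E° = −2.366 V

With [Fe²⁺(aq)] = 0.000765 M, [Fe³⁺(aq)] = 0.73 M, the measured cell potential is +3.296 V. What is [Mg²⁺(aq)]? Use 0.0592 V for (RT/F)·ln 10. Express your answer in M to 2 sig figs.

The Fe³⁺/Fe²⁺ couple has the larger reduction potential, so it is the cathode: E°cell = +0.765 − (−2.366) = +3.131 V and n = 2.
Since E = E° − (0.0592/n)·log Q, log Q = n(E° − E)/0.0592 = −5.574.
The balanced reaction is 2 Fe³⁺(aq) + Mg(s) → 2 Fe²⁺(aq) + Mg²⁺(aq), so Q = ([Fe²⁺(aq)]^2·[Mg²⁺(aq)]) / [Fe³⁺(aq)]^2.
Isolating [Mg²⁺(aq)] in Q = 10^{−5.574} yields log [Mg²⁺(aq)] = 0.385, i.e. 2.4 M.

2.4 M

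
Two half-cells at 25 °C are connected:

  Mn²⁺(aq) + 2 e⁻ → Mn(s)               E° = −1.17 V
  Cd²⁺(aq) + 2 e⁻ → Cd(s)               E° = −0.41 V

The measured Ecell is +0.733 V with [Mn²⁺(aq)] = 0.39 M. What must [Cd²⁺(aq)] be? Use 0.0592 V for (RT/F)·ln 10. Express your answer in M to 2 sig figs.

With Cd²⁺/Cd at the cathode and Mn²⁺/Mn at the anode, E°cell = −0.41 − (−1.17) = +0.76 V (n = 2).
Rearranging E = E° − (0.0592/n)·log Q gives log Q = 2(+0.76 − (+0.733))/0.0592 = 0.912.
Balancing electrons gives Cd²⁺(aq) + Mn(s) → Cd(s) + Mn²⁺(aq); thus Q = [Mn²⁺(aq)] / [Cd²⁺(aq)].
Isolating [Cd²⁺(aq)] in Q = 10^{0.912} yields log [Cd²⁺(aq)] = −1.321, i.e. 0.048 M.

0.048 M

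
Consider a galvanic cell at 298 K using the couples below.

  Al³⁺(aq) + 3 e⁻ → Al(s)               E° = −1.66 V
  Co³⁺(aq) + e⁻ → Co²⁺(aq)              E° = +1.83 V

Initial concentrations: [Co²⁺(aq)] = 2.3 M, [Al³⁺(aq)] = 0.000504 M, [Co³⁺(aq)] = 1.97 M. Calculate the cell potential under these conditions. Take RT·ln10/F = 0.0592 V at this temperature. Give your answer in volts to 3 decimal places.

The Co³⁺/Co²⁺ couple has the more positive E°, so it is the cathode; Al³⁺/Al is the anode.
The standard potential is +1.83 − (−1.66) = +3.49 V and the balanced reaction transfers n = 3 electrons.
The balanced reaction is 3 Co³⁺(aq) + Al(s) → 3 Co²⁺(aq) + Al³⁺(aq), so Q = ([Co²⁺(aq)]^3·[Al³⁺(aq)]) / [Co³⁺(aq)]^3 = 0.000802 and log Q = −3.096.
By the Nernst equation, E = +3.49 − (0.0592/3)·(−3.096) = +3.551 V.

+3.551 V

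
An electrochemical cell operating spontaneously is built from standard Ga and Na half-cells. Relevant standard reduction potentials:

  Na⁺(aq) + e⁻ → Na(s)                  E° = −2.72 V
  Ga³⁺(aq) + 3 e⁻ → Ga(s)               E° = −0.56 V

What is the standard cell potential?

+2.16 V

The Ga³⁺/Ga couple has the higher E°, so Ga ion is reduced (cathode) and Na is oxidized (anode).
E°cell = E°(cathode) − E°(anode) = −0.56 − (−2.72) = +2.16 V.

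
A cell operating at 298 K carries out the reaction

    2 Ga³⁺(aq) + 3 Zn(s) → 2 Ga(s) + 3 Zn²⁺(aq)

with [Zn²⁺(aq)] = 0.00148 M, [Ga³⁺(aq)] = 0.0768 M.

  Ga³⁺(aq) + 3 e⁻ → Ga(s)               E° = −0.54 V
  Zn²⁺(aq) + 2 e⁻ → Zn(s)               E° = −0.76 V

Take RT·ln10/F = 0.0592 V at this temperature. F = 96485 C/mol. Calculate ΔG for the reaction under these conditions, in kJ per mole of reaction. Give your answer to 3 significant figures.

−163 kJ/mol

The standard cell potential is −0.54 − (−0.76) = +0.22 V, with n = 6 electrons in the balanced equation.
Here Q = [Zn²⁺(aq)]^3 / [Ga³⁺(aq)]^2 = 5.5×10^−7 (log Q = −6.260), giving E = +0.22 − (0.0592/6)·(−6.260) = +0.2818 V.
ΔG = −nFE = −(6)(96485)(+0.2818) J/mol = −163 kJ/mol.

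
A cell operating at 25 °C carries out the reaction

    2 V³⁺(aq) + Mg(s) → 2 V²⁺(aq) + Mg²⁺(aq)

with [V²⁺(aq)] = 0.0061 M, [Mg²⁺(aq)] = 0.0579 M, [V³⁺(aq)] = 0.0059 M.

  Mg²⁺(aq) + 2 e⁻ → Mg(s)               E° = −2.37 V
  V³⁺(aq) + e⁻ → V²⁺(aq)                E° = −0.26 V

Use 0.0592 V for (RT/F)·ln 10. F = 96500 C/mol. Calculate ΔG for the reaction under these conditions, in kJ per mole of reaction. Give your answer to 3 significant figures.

−414 kJ/mol

The standard cell potential is −0.26 − (−2.37) = +2.11 V, with n = 2 electrons in the balanced equation.
Q = ([V²⁺(aq)]^2·[Mg²⁺(aq)]) / [V³⁺(aq)]^2 = 0.0619, so log Q = −1.208 and E = +2.11 − (0.0592/2)(−1.208) = +2.1458 V.
Then ΔG = −nFE = −2 × 96500 × +2.1458 J/mol = −414 kJ/mol.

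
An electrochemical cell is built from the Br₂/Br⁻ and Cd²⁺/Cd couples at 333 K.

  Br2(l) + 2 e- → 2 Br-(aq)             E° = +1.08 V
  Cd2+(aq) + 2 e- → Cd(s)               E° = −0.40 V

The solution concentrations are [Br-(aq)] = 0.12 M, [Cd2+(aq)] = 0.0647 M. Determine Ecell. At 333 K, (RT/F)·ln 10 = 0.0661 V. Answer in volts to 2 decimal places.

Since E°(Br₂/Br⁻) > E°(Cd²⁺/Cd), Br₂/Br⁻ serves as the cathode.
E°cell = +1.08 − (−0.40) = +1.48 V, with n = 2 electrons transferred.
For the overall reaction Br2(l) + Cd(s) → 2 Br-(aq) + Cd2+(aq), Q = [Br-(aq)]^2·[Cd2+(aq)] = 0.000932, giving log Q = −3.031.
E = E° − (0.0661/n)·log Q = +1.48 − (0.0661/2)(−3.031) = +1.58 V.

+1.58 V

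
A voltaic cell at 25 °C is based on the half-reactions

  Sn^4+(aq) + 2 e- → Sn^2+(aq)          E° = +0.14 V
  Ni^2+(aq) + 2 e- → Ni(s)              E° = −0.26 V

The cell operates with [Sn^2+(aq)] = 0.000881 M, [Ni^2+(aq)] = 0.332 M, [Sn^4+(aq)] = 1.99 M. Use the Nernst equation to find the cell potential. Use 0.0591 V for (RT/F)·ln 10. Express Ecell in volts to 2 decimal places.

Since E°(Sn⁴⁺/Sn²⁺) > E°(Ni²⁺/Ni), Sn⁴⁺/Sn²⁺ serves as the cathode.
The standard potential is +0.14 − (−0.26) = +0.40 V and the balanced reaction transfers n = 2 electrons.
The balanced reaction is Sn^4+(aq) + Ni(s) → Sn^2+(aq) + Ni^2+(aq), so Q = ([Sn^2+(aq)]·[Ni^2+(aq)]) / [Sn^4+(aq)] = 0.000147 and log Q = −3.833.
By the Nernst equation, E = +0.40 − (0.0591/2)·(−3.833) = +0.51 V.

+0.51 V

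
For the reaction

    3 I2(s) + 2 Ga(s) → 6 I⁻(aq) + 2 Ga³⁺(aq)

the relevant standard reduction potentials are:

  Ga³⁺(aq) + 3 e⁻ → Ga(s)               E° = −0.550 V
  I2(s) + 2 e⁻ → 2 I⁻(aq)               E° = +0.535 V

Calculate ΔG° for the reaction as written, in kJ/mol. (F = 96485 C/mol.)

In the reaction as written I2(s) is reduced, so the I₂/I⁻ couple is the cathode and Ga³⁺/Ga is the anode.
E°cell = +0.535 − (−0.550) = +1.085 V; balancing electrons gives n = 6.
ΔG° = −nFE°cell = −(6)(96485)(+1.085) J/mol = −628 kJ/mol.

−628 kJ/mol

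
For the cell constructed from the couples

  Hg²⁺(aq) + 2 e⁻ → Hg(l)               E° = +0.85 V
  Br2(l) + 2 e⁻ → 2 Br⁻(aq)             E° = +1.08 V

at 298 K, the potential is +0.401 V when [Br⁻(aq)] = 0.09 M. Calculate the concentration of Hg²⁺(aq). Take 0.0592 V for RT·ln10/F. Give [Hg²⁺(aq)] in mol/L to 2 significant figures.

Br₂/Br⁻ is the cathode (higher E°); E°cell = +1.08 − (+0.85) = +0.23 V with n = 2.
Rearranging E = E° − (0.0592/n)·log Q gives log Q = 2(+0.23 − (+0.401))/0.0592 = −5.777.
Balancing electrons gives Br2(l) + Hg(l) → 2 Br⁻(aq) + Hg²⁺(aq); thus Q = [Br⁻(aq)]^2·[Hg²⁺(aq)].
Solving for the unknown gives log [Hg²⁺(aq)] = −3.685, so [Hg²⁺(aq)] ≈ 0.00021 M.

0.00021 M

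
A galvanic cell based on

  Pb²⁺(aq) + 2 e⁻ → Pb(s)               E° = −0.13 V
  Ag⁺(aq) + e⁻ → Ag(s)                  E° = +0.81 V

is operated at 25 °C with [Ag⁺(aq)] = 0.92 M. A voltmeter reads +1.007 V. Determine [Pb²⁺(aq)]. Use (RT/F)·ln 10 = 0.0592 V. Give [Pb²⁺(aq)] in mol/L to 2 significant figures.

With Ag⁺/Ag at the cathode and Pb²⁺/Pb at the anode, E°cell = +0.81 − (−0.13) = +0.94 V (n = 2).
Since E = E° − (0.0592/n)·log Q, log Q = n(E° − E)/0.0592 = −2.264.
The balanced reaction is 2 Ag⁺(aq) + Pb(s) → 2 Ag(s) + Pb²⁺(aq), so Q = [Pb²⁺(aq)] / [Ag⁺(aq)]^2.
Substituting the known concentrations and solving, log [Pb²⁺(aq)] = −2.336 and [Pb²⁺(aq)] = 0.0046 M.

0.0046 M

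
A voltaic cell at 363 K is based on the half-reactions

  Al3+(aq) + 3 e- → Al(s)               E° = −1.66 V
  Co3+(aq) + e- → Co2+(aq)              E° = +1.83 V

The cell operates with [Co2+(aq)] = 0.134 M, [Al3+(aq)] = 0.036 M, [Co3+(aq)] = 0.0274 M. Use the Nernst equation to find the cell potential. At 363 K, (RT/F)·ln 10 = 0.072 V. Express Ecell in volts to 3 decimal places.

Co³⁺/Co²⁺ is reduced (cathode, E° = +1.83 V) and Al³⁺/Al is oxidized (anode).
E°cell = E°cat − E°an = +1.83 − (−1.66) = +3.49 V; n = 3.
Balancing gives 3 Co3+(aq) + Al(s) → 3 Co2+(aq) + Al3+(aq); hence Q = ([Co2+(aq)]^3·[Al3+(aq)]) / [Co3+(aq)]^3 = 4.21 (log Q = 0.624).
Applying E = E° − (RT ln10/nF)·log Q gives +3.49 − (0.072/3)(0.624) = +3.475 V.

+3.475 V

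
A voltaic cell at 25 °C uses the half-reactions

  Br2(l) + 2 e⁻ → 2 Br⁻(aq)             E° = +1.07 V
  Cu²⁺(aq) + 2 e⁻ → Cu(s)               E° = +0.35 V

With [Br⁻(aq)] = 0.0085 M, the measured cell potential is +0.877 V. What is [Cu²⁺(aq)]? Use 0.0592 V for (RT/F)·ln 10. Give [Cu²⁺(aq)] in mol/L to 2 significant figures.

0.069 M

With Br₂/Br⁻ at the cathode and Cu²⁺/Cu at the anode, E°cell = +1.07 − (+0.35) = +0.72 V (n = 2).
Rearranging E = E° − (0.0592/n)·log Q gives log Q = 2(+0.72 − (+0.877))/0.0592 = −5.304.
For Br2(l) + Cu(s) → 2 Br⁻(aq) + Cu²⁺(aq), the reaction quotient is Q = [Br⁻(aq)]^2·[Cu²⁺(aq)].
Isolating [Cu²⁺(aq)] in Q = 10^{−5.304} yields log [Cu²⁺(aq)] = −1.163, i.e. 0.069 M.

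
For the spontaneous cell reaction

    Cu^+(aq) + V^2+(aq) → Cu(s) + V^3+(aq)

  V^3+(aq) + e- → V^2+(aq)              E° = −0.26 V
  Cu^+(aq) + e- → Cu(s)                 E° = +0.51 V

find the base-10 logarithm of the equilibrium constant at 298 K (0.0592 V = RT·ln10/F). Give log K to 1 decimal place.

The Cu⁺/Cu couple is reduced (cathode); E°cell = +0.51 − (−0.26) = +0.77 V with n = 1.
At equilibrium E = 0, so log K = nE°cell / 0.0592 = (1)(+0.77) / 0.0592 = 13.0.

log K = 13.0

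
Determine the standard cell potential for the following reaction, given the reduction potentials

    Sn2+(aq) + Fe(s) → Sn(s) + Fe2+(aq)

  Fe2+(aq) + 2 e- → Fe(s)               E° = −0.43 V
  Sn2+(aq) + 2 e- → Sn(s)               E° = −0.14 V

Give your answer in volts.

+0.29 V

In the reaction as written, Sn2+(aq) is reduced (cathode) and Fe2+(aq) is produced by oxidation at the anode.
E°cell = E°(cathode) − E°(anode) = −0.14 − (−0.43) = +0.29 V.
The positive value indicates the reaction is spontaneous as written.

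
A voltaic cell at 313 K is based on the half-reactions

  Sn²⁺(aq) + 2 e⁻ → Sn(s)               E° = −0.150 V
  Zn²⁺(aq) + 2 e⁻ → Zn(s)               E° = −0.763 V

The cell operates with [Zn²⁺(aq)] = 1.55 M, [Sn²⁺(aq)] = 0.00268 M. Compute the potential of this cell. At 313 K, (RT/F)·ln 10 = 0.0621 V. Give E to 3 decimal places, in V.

Sn²⁺/Sn is reduced (cathode, E° = −0.150 V) and Zn²⁺/Zn is oxidized (anode).
E°cell = E°cat − E°an = −0.150 − (−0.763) = +0.613 V; n = 2.
The balanced reaction is Sn²⁺(aq) + Zn(s) → Sn(s) + Zn²⁺(aq), so Q = [Zn²⁺(aq)] / [Sn²⁺(aq)] = 578 and log Q = 2.762.
Applying E = E° − (RT ln10/nF)·log Q gives +0.613 − (0.0621/2)(2.762) = +0.527 V.

+0.527 V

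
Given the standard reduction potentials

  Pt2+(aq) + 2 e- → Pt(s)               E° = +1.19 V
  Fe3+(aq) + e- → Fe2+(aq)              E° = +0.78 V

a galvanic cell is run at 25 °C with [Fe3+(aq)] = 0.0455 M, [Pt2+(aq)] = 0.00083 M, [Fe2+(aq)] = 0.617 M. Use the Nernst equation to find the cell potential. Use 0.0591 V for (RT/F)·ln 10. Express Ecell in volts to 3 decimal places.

The Pt²⁺/Pt couple has the more positive E°, so it is the cathode; Fe³⁺/Fe²⁺ is the anode.
E°cell = +1.19 − (+0.78) = +0.41 V, with n = 2 electrons transferred.
The balanced reaction is Pt2+(aq) + 2 Fe2+(aq) → Pt(s) + 2 Fe3+(aq), so Q = [Fe3+(aq)]^2 / ([Pt2+(aq)]·[Fe2+(aq)]^2) = 6.55 and log Q = 0.816.
Applying E = E° − (RT ln10/nF)·log Q gives +0.41 − (0.0591/2)(0.816) = +0.386 V.

+0.386 V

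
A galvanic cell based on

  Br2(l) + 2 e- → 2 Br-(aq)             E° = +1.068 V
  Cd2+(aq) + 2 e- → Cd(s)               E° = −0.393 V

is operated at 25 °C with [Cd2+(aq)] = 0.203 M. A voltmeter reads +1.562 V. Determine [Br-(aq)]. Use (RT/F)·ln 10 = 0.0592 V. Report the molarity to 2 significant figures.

Br₂/Br⁻ is the cathode (higher E°); E°cell = +1.068 − (−0.393) = +1.461 V with n = 2.
From the Nernst equation, log Q = n(E° − E)/0.0592 = 2·(+1.461 − (+1.562))/0.0592 = −3.412.
The balanced reaction is Br2(l) + Cd(s) → 2 Br-(aq) + Cd2+(aq), so Q = [Br-(aq)]^2·[Cd2+(aq)].
Isolating [Br-(aq)] in Q = 10^{−3.412} yields log [Br-(aq)] = −1.360, i.e. 0.044 M.

0.044 M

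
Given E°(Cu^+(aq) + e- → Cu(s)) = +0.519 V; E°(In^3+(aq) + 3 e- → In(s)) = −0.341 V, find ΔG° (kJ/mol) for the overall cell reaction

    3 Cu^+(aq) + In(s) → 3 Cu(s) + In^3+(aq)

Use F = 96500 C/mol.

In the reaction as written Cu^+(aq) is reduced, so the Cu⁺/Cu couple is the cathode and In³⁺/In is the anode.
E°cell = +0.519 − (−0.341) = +0.860 V; balancing electrons gives n = 3.
ΔG° = −nFE°cell = −(3)(96500)(+0.860) J/mol = −249 kJ/mol.

−249 kJ/mol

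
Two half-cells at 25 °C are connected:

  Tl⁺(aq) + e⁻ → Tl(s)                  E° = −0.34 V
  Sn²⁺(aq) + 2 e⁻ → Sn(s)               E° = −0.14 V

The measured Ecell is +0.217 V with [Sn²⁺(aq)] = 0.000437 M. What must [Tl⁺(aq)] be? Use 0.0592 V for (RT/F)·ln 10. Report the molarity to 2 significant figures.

0.011 M

The Sn²⁺/Sn couple has the larger reduction potential, so it is the cathode: E°cell = −0.14 − (−0.34) = +0.20 V and n = 2.
From the Nernst equation, log Q = n(E° − E)/0.0592 = 2·(+0.20 − (+0.217))/0.0592 = −0.574.
The balanced reaction is Sn²⁺(aq) + 2 Tl(s) → Sn(s) + 2 Tl⁺(aq), so Q = [Tl⁺(aq)]^2 / [Sn²⁺(aq)].
Isolating [Tl⁺(aq)] in Q = 10^{−0.574} yields log [Tl⁺(aq)] = −1.967, i.e. 0.011 M.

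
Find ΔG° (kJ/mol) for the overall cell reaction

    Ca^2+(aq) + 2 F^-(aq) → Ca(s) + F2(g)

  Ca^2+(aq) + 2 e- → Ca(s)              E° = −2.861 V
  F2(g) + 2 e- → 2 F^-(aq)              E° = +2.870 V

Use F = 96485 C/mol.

+1106 kJ/mol

In the reaction as written Ca^2+(aq) is reduced, so the Ca²⁺/Ca couple is the cathode and F₂/F⁻ is the anode.
E°cell = −2.861 − (+2.870) = −5.731 V; balancing electrons gives n = 2.
ΔG° = −nFE°cell = −(2)(96485)(−5.731) J/mol = +1106 kJ/mol.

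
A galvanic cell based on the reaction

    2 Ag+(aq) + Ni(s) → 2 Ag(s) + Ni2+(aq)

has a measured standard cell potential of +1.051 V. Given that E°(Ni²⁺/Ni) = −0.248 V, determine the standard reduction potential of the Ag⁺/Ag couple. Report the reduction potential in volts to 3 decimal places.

In the reaction as written the Ag⁺/Ag couple is reduced (cathode) and Ni²⁺/Ni is oxidized (anode), so E°cell = E°(Ag⁺/Ag) − E°(Ni²⁺/Ni).
E°(Ag⁺/Ag) = E°cell + E°(anode) = +1.051 + (−0.248) = +0.803 V.

+0.803 V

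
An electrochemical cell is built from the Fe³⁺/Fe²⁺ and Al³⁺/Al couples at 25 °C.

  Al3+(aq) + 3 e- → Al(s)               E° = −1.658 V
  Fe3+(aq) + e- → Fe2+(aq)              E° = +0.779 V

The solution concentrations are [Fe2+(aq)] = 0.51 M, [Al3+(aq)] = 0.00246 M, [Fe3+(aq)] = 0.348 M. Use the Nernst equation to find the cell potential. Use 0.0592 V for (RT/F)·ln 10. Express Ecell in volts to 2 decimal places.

+2.48 V

Fe³⁺/Fe²⁺ is reduced (cathode, E° = +0.779 V) and Al³⁺/Al is oxidized (anode).
E°cell = E°cat − E°an = +0.779 − (−1.658) = +2.437 V; n = 3.
The balanced reaction is 3 Fe3+(aq) + Al(s) → 3 Fe2+(aq) + Al3+(aq), so Q = ([Fe2+(aq)]^3·[Al3+(aq)]) / [Fe3+(aq)]^3 = 0.00774 and log Q = −2.111.
Applying E = E° − (RT ln10/nF)·log Q gives +2.437 − (0.0592/3)(−2.111) = +2.48 V.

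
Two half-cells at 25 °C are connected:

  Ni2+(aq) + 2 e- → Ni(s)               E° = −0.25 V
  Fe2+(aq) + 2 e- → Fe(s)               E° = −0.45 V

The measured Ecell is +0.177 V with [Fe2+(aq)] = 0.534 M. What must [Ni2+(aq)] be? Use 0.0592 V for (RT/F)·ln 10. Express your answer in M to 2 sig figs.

0.089 M

Ni²⁺/Ni is the cathode (higher E°); E°cell = −0.25 − (−0.45) = +0.20 V with n = 2.
From the Nernst equation, log Q = n(E° − E)/0.0592 = 2·(+0.20 − (+0.177))/0.0592 = 0.777.
For Ni2+(aq) + Fe(s) → Ni(s) + Fe2+(aq), the reaction quotient is Q = [Fe2+(aq)] / [Ni2+(aq)].
Isolating [Ni2+(aq)] in Q = 10^{0.777} yields log [Ni2+(aq)] = −1.049, i.e. 0.089 M.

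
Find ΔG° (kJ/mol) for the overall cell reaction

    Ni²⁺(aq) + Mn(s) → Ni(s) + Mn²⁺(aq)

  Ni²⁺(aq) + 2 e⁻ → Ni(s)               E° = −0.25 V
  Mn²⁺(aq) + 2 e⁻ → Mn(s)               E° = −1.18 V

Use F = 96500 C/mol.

In the reaction as written Ni²⁺(aq) is reduced, so the Ni²⁺/Ni couple is the cathode and Mn²⁺/Mn is the anode.
E°cell = −0.25 − (−1.18) = +0.93 V; balancing electrons gives n = 2.
ΔG° = −nFE°cell = −(2)(96500)(+0.93) J/mol = −179 kJ/mol.

−179 kJ/mol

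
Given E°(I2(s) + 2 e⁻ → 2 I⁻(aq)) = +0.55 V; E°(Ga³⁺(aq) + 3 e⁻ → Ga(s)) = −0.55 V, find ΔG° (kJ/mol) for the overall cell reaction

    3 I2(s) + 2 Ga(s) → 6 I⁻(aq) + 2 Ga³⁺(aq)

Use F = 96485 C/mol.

In the reaction as written I2(s) is reduced, so the I₂/I⁻ couple is the cathode and Ga³⁺/Ga is the anode.
E°cell = +0.55 − (−0.55) = +1.10 V; balancing electrons gives n = 6.
ΔG° = −nFE°cell = −(6)(96485)(+1.10) J/mol = −637 kJ/mol.

−637 kJ/mol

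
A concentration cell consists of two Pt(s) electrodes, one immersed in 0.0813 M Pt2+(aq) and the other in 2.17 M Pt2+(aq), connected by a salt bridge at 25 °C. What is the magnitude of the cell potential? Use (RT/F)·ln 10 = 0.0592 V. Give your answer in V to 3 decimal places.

0.042 V

For a concentration cell E°cell = 0, since both electrodes use the same couple.
The compartment with the higher Pt2+(aq) concentration (2.17 M) acts as the cathode; ions are reduced there and produced at the dilute (0.0813 M) anode.
With n = 2, Ecell = −(0.0592/2)·log([dilute]/[conc]) = −(0.0592/2)·log(0.0813/2.17) = +0.042 V.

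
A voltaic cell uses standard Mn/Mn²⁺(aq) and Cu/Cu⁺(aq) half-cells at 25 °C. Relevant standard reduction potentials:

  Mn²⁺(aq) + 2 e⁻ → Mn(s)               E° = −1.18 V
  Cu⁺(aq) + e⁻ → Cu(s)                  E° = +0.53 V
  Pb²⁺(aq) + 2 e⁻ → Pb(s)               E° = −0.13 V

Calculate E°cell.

+1.71 V

Of the two couples in this cell, the one with the more positive reduction potential is reduced at the cathode: here that is Cu⁺/Cu (+0.53 V); Mn²⁺/Mn (−1.18 V) is the anode.
E°cell = E°(cathode) − E°(anode) = +0.53 − (−1.18) = +1.71 V.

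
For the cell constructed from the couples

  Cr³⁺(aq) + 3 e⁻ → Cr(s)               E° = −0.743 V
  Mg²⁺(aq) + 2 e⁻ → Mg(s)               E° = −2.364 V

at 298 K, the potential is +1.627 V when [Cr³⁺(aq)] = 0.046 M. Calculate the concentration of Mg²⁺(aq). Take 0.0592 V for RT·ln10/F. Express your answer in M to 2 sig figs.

The Cr³⁺/Cr couple has the larger reduction potential, so it is the cathode: E°cell = −0.743 − (−2.364) = +1.621 V and n = 6.
From the Nernst equation, log Q = n(E° − E)/0.0592 = 6·(+1.621 − (+1.627))/0.0592 = −0.608.
For 2 Cr³⁺(aq) + 3 Mg(s) → 2 Cr(s) + 3 Mg²⁺(aq), the reaction quotient is Q = [Mg²⁺(aq)]^3 / [Cr³⁺(aq)]^2.
Substituting the known concentrations and solving, log [Mg²⁺(aq)] = −1.094 and [Mg²⁺(aq)] = 0.081 M.

0.081 M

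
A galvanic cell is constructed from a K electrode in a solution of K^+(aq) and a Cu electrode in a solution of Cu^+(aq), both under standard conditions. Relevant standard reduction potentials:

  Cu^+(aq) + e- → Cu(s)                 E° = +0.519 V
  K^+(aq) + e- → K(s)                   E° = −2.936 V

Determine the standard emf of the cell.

Of the two couples in this cell, the one with the more positive reduction potential is reduced at the cathode: here that is Cu⁺/Cu (+0.519 V); K⁺/K (−2.936 V) is the anode.
E°cell = E°(cathode) − E°(anode) = +0.519 − (−2.936) = +3.455 V.

+3.455 V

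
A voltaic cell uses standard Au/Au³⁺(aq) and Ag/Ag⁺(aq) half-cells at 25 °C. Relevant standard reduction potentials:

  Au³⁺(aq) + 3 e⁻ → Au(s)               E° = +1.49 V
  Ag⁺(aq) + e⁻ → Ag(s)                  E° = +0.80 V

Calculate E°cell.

Of the two couples in this cell, the one with the more positive reduction potential is reduced at the cathode: here that is Au³⁺/Au (+1.49 V); Ag⁺/Ag (+0.80 V) is the anode.
E°cell = E°(cathode) − E°(anode) = +1.49 − (+0.80) = +0.69 V.

+0.69 V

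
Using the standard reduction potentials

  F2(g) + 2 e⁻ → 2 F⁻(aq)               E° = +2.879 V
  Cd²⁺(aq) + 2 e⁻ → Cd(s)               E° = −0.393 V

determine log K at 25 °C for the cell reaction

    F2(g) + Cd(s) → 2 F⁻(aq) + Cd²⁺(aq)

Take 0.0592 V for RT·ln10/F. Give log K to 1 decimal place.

The F₂/F⁻ couple is reduced (cathode); E°cell = +2.879 − (−0.393) = +3.272 V with n = 2.
At equilibrium E = 0, so log K = nE°cell / 0.0592 = (2)(+3.272) / 0.0592 = 110.5.

log K = 110.5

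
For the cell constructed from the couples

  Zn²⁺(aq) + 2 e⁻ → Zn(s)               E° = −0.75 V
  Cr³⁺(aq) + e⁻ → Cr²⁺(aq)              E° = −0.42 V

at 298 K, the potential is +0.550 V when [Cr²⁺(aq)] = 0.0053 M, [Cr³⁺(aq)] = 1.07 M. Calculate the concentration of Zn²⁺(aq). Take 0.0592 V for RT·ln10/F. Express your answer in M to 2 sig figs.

0.0015 M

The Cr³⁺/Cr²⁺ couple has the larger reduction potential, so it is the cathode: E°cell = −0.42 − (−0.75) = +0.33 V and n = 2.
Rearranging E = E° − (0.0592/n)·log Q gives log Q = 2(+0.33 − (+0.550))/0.0592 = −7.432.
For 2 Cr³⁺(aq) + Zn(s) → 2 Cr²⁺(aq) + Zn²⁺(aq), the reaction quotient is Q = ([Cr²⁺(aq)]^2·[Zn²⁺(aq)]) / [Cr³⁺(aq)]^2.
Substituting the known concentrations and solving, log [Zn²⁺(aq)] = −2.822 and [Zn²⁺(aq)] = 0.0015 M.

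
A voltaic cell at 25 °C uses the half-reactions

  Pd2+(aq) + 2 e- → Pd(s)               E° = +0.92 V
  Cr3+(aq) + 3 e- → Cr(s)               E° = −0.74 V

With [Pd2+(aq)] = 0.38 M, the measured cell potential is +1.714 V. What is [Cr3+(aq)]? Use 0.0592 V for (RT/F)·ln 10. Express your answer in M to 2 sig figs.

Pd²⁺/Pd is the cathode (higher E°); E°cell = +0.92 − (−0.74) = +1.66 V with n = 6.
From the Nernst equation, log Q = n(E° − E)/0.0592 = 6·(+1.66 − (+1.714))/0.0592 = −5.473.
Balancing electrons gives 3 Pd2+(aq) + 2 Cr(s) → 3 Pd(s) + 2 Cr3+(aq); thus Q = [Cr3+(aq)]^2 / [Pd2+(aq)]^3.
Isolating [Cr3+(aq)] in Q = 10^{−5.473} yields log [Cr3+(aq)] = −3.367, i.e. 0.00043 M.

0.00043 M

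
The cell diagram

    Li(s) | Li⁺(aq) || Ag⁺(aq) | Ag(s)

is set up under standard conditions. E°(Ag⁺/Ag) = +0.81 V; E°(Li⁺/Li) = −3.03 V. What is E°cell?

By convention the left-hand electrode in cell notation is the anode (oxidation) and the right-hand electrode is the cathode (reduction).
E°cell = E°(right) − E°(left) = +0.81 − (−3.03) = +3.84 V.

+3.84 V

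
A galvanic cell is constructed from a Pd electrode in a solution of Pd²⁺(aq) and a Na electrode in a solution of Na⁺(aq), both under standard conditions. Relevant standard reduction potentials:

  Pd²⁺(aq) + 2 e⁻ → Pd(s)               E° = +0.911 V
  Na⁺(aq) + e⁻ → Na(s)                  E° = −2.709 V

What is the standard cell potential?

+3.620 V

Of the two couples in this cell, the one with the more positive reduction potential is reduced at the cathode: here that is Pd²⁺/Pd (+0.911 V); Na⁺/Na (−2.709 V) is the anode.
E°cell = E°(cathode) − E°(anode) = +0.911 − (−2.709) = +3.620 V.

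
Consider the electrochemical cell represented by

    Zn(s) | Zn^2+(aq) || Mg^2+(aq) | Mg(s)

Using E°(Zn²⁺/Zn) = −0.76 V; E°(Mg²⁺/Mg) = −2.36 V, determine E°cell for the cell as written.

−1.60 V

By convention the left-hand electrode in cell notation is the anode (oxidation) and the right-hand electrode is the cathode (reduction).
E°cell = E°(right) − E°(left) = −2.36 − (−0.76) = −1.60 V.
The negative sign shows that, as written, the cell would require an external voltage to drive the reaction.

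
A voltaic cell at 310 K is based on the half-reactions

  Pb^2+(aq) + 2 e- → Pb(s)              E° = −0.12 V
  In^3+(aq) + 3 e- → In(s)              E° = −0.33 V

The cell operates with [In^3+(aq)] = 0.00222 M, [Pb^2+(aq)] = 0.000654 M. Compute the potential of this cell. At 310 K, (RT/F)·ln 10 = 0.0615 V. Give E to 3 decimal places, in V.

The Pb²⁺/Pb couple has the more positive E°, so it is the cathode; In³⁺/In is the anode.
The standard potential is −0.12 − (−0.33) = +0.21 V and the balanced reaction transfers n = 6 electrons.
Balancing gives 3 Pb^2+(aq) + 2 In(s) → 3 Pb(s) + 2 In^3+(aq); hence Q = [In^3+(aq)]^2 / [Pb^2+(aq)]^3 = 1.76×10^4 (log Q = 4.246).
By the Nernst equation, E = +0.21 − (0.0615/6)·(4.246) = +0.166 V.

+0.166 V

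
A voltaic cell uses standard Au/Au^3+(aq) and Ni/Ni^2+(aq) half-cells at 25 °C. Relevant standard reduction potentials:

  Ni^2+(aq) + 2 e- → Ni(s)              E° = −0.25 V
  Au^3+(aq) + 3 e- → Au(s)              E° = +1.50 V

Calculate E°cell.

The Au³⁺/Au couple has the higher E°, so Au ion is reduced (cathode) and Ni is oxidized (anode).
E°cell = E°(cathode) − E°(anode) = +1.50 − (−0.25) = +1.75 V.

+1.75 V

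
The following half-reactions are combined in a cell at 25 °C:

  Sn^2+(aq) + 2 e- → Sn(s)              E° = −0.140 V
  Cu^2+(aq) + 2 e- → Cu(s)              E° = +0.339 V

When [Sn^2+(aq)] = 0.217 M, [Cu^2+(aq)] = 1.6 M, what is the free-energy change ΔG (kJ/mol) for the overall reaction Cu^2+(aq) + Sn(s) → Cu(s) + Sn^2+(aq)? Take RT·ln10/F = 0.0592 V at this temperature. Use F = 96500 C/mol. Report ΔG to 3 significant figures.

−97.4 kJ/mol

With Cu²⁺/Cu reduced at the cathode, E°cell = +0.339 − (−0.140) = +0.479 V and n = 2.
Here Q = [Sn^2+(aq)] / [Cu^2+(aq)] = 0.136 (log Q = −0.868), giving E = +0.479 − (0.0592/2)·(−0.868) = +0.5047 V.
Finally ΔG = −nFE = −(2)(96500 C/mol)(+0.5047 V) = −97.4 kJ/mol.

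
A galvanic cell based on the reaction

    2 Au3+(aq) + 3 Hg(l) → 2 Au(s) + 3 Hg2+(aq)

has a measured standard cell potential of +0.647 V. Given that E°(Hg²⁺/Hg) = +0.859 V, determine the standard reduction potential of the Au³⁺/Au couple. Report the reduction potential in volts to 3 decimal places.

+1.506 V

In the reaction as written the Au³⁺/Au couple is reduced (cathode) and Hg²⁺/Hg is oxidized (anode), so E°cell = E°(Au³⁺/Au) − E°(Hg²⁺/Hg).
E°(Au³⁺/Au) = E°cell + E°(anode) = +0.647 + (+0.859) = +1.506 V.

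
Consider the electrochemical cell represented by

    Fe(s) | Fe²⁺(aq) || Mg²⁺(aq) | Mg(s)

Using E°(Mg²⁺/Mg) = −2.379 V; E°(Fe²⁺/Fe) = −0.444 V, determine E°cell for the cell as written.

−1.935 V

By convention the left-hand electrode in cell notation is the anode (oxidation) and the right-hand electrode is the cathode (reduction).
E°cell = E°(right) − E°(left) = −2.379 − (−0.444) = −1.935 V.
The negative sign shows that, as written, the cell would require an external voltage to drive the reaction.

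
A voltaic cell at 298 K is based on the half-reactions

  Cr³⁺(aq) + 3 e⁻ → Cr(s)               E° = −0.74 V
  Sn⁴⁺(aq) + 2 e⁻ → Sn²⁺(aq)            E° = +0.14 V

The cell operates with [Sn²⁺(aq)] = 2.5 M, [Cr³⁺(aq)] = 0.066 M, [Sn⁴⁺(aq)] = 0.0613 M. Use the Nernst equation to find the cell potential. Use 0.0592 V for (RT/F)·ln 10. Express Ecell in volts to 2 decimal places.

+0.86 V

Sn⁴⁺/Sn²⁺ is reduced (cathode, E° = +0.14 V) and Cr³⁺/Cr is oxidized (anode).
E°cell = E°cat − E°an = +0.14 − (−0.74) = +0.88 V; n = 6.
For the overall reaction 3 Sn⁴⁺(aq) + 2 Cr(s) → 3 Sn²⁺(aq) + 2 Cr³⁺(aq), Q = ([Sn²⁺(aq)]^3·[Cr³⁺(aq)]^2) / [Sn⁴⁺(aq)]^3 = 295, giving log Q = 2.471.
By the Nernst equation, E = +0.88 − (0.0592/6)·(2.471) = +0.86 V.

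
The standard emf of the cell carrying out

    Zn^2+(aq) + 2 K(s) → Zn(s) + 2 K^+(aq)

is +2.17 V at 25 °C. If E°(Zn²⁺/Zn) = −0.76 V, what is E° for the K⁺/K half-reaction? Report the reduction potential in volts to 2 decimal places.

In the reaction as written the Zn²⁺/Zn couple is reduced (cathode) and K⁺/K is oxidized (anode), so E°cell = E°(Zn²⁺/Zn) − E°(K⁺/K).
E°(K⁺/K) = E°(cathode) − E°cell = −0.76 − (+2.17) = −2.93 V.

−2.93 V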